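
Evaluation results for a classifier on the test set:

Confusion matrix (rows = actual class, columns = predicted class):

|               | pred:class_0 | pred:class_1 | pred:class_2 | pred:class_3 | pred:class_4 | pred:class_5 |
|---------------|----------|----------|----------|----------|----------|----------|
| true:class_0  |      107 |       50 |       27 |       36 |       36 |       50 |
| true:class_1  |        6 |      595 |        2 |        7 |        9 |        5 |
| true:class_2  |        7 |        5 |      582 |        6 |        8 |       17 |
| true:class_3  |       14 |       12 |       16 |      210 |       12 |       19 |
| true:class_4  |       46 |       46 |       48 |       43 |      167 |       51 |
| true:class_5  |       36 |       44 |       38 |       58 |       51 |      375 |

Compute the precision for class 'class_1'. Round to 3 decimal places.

precision = TP/(TP+FP).
class_1: TP=595, FP=50+5+12+46+44=157 → 595/752 = 0.7912

0.791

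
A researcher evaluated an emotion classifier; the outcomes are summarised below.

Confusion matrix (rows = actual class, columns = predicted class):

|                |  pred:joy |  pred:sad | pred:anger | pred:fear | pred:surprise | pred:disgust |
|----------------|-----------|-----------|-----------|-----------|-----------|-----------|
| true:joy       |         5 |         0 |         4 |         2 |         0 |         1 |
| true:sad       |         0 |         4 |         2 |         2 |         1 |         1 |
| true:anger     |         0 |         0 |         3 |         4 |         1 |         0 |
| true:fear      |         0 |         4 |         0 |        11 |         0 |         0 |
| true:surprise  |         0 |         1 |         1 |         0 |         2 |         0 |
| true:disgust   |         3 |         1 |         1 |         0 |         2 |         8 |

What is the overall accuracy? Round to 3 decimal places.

Accuracy = trace / total = (5+4+3+11+2+8=33) / 64 = 33/64 = 0.516

0.516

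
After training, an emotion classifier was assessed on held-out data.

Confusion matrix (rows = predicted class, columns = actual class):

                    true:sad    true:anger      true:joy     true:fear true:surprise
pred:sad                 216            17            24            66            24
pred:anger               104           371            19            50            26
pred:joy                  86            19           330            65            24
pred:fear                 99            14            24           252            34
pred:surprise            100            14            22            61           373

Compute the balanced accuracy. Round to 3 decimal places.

Balanced accuracy = mean of per-class recall.
  sad: recall = 216/605 = 0.3570
  anger: recall = 371/435 = 0.8529
  joy: recall = 330/419 = 0.7876
  fear: recall = 252/494 = 0.5101
  surprise: recall = 373/481 = 0.7755
Mean = (0.3570 + 0.8529 + 0.7876 + 0.5101 + 0.7755) / 5 = 0.657

0.657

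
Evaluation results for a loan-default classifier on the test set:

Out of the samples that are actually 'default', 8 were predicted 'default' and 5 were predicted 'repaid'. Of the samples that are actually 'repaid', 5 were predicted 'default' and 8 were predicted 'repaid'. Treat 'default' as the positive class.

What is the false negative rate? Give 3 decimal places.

0.385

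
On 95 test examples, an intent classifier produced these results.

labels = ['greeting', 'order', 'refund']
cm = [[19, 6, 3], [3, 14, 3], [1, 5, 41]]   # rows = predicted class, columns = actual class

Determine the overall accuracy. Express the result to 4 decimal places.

0.7789

Accuracy = trace / total = (19+14+41=74) / 95 = 74/95 = 0.7789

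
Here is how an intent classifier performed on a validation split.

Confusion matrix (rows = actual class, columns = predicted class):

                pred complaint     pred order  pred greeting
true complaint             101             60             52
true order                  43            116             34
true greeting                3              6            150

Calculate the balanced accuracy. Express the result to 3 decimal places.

0.673

Balanced accuracy = mean of per-class recall.
  complaint: recall = 101/213 = 0.4742
  order: recall = 116/193 = 0.6010
  greeting: recall = 150/159 = 0.9434
Mean = (0.4742 + 0.6010 + 0.9434) / 3 = 0.673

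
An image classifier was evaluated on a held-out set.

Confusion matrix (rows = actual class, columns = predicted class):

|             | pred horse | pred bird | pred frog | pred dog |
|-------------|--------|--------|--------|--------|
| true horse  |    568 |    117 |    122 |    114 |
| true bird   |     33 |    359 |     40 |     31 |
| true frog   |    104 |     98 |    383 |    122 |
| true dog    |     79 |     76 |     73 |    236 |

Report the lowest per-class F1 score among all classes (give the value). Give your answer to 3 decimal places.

0.488

Per-class F1 score (2·TP/(2·TP+FP+FN)):
  horse: TP=568, FP=33+104+79=216, FN=117+122+114=353 → 1136/1705 = 0.6663
  bird: TP=359, FP=117+98+76=291, FN=33+40+31=104 → 718/1113 = 0.6451
  frog: TP=383, FP=122+40+73=235, FN=104+98+122=324 → 766/1325 = 0.5781
  dog: TP=236, FP=114+31+122=267, FN=79+76+73=228 → 472/967 = 0.4881
Lowest is class 'dog' with F1 score = 0.488.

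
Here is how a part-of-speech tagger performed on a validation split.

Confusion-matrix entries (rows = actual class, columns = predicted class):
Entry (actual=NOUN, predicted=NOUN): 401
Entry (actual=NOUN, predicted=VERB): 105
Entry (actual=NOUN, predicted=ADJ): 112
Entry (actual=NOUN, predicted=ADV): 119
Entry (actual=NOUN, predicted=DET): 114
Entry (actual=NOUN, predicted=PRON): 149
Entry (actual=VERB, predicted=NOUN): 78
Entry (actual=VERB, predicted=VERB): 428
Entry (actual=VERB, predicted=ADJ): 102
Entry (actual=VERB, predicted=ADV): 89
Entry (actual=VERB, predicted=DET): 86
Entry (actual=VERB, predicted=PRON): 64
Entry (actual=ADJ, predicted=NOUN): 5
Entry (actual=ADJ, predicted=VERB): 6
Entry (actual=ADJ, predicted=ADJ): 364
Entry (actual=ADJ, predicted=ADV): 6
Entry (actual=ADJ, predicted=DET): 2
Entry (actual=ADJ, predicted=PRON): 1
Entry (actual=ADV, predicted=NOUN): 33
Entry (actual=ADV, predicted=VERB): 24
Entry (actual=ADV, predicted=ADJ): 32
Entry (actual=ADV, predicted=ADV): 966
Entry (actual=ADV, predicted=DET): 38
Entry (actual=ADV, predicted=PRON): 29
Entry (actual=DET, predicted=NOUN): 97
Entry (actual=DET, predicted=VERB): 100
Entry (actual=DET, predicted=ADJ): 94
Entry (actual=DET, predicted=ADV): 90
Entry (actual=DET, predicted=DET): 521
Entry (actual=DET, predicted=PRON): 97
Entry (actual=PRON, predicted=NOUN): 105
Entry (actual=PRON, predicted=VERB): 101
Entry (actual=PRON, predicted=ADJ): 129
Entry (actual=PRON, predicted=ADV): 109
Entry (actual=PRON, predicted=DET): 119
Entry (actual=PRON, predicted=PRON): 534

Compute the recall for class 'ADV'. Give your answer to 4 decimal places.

0.8610

recall = TP/(TP+FN).
ADV: TP=966, FN=33+24+32+38+29=156 → 966/1122 = 0.86096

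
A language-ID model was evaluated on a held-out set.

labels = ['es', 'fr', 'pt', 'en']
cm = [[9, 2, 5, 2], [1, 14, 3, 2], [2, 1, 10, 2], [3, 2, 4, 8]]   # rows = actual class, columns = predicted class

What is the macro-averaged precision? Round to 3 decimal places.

Per-class precision (TP/(TP+FP)):
  es: TP=9, FP=1+2+3=6 → 9/15 = 0.6000
  fr: TP=14, FP=2+1+2=5 → 14/19 = 0.7368
  pt: TP=10, FP=5+3+4=12 → 10/22 = 0.4545
  en: TP=8, FP=2+2+2=6 → 8/14 = 0.5714
Macro-precision = mean = (0.6000 + 0.7368 + 0.4545 + 0.5714) / 4 = 0.591

0.591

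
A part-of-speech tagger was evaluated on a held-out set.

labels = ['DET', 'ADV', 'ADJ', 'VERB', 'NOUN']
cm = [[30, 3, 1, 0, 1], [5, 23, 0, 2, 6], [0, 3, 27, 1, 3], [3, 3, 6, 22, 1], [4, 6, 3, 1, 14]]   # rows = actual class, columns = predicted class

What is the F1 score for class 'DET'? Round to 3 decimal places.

0.779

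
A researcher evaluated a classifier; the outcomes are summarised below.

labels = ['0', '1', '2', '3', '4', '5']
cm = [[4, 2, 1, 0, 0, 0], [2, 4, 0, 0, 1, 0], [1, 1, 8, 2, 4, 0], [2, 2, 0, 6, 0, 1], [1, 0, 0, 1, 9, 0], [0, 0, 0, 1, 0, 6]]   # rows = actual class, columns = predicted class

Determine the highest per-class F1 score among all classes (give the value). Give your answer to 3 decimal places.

0.857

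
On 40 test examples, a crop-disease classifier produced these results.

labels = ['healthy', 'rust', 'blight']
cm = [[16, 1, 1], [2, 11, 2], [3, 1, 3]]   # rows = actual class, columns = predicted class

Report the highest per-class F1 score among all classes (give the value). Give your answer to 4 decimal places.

Per-class F1 score (2·TP/(2·TP+FP+FN)):
  healthy: TP=16, FP=2+3=5, FN=1+1=2 → 32/39 = 0.82051
  rust: TP=11, FP=1+1=2, FN=2+2=4 → 22/28 = 0.78571
  blight: TP=3, FP=1+2=3, FN=3+1=4 → 6/13 = 0.46154
Highest is class 'healthy' with F1 score = 0.8205.

0.8205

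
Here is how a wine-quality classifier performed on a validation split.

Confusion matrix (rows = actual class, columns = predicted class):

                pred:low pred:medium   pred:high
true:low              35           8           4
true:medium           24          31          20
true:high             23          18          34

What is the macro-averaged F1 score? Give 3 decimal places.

Per-class F1 score (2·TP/(2·TP+FP+FN)):
  low: TP=35, FP=24+23=47, FN=8+4=12 → 70/129 = 0.5426
  medium: TP=31, FP=8+18=26, FN=24+20=44 → 62/132 = 0.4697
  high: TP=34, FP=4+20=24, FN=23+18=41 → 68/133 = 0.5113
Macro-F1 score = mean = (0.5426 + 0.4697 + 0.5113) / 3 = 0.508

0.508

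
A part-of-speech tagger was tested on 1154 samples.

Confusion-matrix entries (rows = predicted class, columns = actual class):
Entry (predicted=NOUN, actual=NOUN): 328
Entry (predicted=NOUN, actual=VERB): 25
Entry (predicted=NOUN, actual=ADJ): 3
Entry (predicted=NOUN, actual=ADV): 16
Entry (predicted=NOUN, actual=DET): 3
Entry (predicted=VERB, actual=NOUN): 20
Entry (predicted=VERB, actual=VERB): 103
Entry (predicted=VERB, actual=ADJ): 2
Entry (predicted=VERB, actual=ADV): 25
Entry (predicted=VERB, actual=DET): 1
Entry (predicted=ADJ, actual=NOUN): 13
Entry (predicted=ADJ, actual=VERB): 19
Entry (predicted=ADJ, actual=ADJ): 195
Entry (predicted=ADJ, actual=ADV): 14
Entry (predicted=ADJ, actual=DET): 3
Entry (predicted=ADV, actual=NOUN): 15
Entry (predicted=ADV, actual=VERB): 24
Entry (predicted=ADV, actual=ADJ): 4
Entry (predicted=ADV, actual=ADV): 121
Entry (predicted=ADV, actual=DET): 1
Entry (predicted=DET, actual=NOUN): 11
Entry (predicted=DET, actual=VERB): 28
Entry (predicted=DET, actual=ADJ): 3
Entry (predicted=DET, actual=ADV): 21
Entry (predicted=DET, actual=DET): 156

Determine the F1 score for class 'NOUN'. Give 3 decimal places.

0.861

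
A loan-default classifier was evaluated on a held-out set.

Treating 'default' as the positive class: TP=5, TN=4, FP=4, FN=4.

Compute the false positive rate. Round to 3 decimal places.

0.500

FPR = FP/(FP+TN) = 4/(4+4) = 0.500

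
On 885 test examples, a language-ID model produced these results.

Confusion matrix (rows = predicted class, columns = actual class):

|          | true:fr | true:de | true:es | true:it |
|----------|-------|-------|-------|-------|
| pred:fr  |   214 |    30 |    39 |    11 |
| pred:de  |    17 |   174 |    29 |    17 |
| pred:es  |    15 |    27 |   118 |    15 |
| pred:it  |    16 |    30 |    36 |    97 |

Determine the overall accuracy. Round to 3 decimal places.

Accuracy = trace / total = (214+174+118+97=603) / 885 = 603/885 = 0.681

0.681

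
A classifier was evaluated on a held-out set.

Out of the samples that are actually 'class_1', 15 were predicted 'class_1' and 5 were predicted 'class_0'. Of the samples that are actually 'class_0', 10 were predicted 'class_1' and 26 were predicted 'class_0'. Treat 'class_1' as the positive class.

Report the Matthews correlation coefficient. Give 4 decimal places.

0.4552

MCC = (TP·TN − FP·FN) / √((TP+FP)(TP+FN)(TN+FP)(TN+FN))
Numerator = 15·26 − 10·5 = 340
Denominator = √(25·20·36·31) = √558000 = 746.9940
MCC = 340 / 746.9940 = 0.4552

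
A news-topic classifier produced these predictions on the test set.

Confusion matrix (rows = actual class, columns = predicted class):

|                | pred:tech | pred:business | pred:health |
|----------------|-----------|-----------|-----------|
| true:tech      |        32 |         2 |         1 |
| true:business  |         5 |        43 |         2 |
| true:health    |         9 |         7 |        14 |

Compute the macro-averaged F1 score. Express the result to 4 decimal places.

0.7430

Per-class F1 score (2·TP/(2·TP+FP+FN)):
  tech: TP=32, FP=5+9=14, FN=2+1=3 → 64/81 = 0.79012
  business: TP=43, FP=2+7=9, FN=5+2=7 → 86/102 = 0.84314
  health: TP=14, FP=1+2=3, FN=9+7=16 → 28/47 = 0.59574
Macro-F1 score = mean = (0.79012 + 0.84314 + 0.59574) / 3 = 0.7430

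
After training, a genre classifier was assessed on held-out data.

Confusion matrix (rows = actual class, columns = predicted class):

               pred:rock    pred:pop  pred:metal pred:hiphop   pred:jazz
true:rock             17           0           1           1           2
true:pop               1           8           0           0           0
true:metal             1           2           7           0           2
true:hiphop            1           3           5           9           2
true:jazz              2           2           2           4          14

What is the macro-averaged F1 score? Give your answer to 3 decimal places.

Per-class F1 score (2·TP/(2·TP+FP+FN)):
  rock: TP=17, FP=1+1+1+2=5, FN=0+1+1+2=4 → 34/43 = 0.7907
  pop: TP=8, FP=0+2+3+2=7, FN=1+0+0+0=1 → 16/24 = 0.6667
  metal: TP=7, FP=1+0+5+2=8, FN=1+2+0+2=5 → 14/27 = 0.5185
  hiphop: TP=9, FP=1+0+0+4=5, FN=1+3+5+2=11 → 18/34 = 0.5294
  jazz: TP=14, FP=2+0+2+2=6, FN=2+2+2+4=10 → 28/44 = 0.6364
Macro-F1 score = mean = (0.7907 + 0.6667 + 0.5185 + 0.5294 + 0.6364) / 5 = 0.628

0.628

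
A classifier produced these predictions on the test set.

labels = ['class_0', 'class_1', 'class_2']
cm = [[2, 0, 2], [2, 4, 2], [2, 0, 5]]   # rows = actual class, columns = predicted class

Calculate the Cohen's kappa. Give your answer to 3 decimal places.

Observed agreement pₒ = trace/N = 11/19 = 0.5789
Expected agreement pₑ = Σ (rowᵢ·colᵢ)/N² = (4·6 + 8·4 + 7·9)/19² = 0.3296
κ = (pₒ − pₑ)/(1 − pₑ) = (0.5789 − 0.3296)/(1 − 0.3296) = 0.372

0.372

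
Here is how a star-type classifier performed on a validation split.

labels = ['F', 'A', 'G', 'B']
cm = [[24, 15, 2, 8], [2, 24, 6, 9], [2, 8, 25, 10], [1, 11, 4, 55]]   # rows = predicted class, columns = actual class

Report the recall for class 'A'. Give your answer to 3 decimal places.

0.414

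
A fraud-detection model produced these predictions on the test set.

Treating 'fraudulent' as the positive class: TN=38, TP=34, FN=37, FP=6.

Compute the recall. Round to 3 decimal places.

0.479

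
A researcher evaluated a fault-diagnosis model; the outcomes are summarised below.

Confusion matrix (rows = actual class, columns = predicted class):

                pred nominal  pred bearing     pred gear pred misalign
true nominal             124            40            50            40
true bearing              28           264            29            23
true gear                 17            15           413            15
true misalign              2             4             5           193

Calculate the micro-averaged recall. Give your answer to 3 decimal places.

Micro-averaging pools counts across classes: ΣTP=994, ΣFP=268, ΣFN=268.
Micro-recall = TP/(TP+FN) on pooled counts = 0.788 (equals overall accuracy in single-label multiclass).

0.788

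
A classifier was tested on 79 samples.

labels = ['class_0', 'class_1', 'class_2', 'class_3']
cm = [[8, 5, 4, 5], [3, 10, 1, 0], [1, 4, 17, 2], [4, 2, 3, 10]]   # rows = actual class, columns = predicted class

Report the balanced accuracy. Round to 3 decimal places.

Balanced accuracy = mean of per-class recall.
  class_0: recall = 8/22 = 0.3636
  class_1: recall = 10/14 = 0.7143
  class_2: recall = 17/24 = 0.7083
  class_3: recall = 10/19 = 0.5263
Mean = (0.3636 + 0.7143 + 0.7083 + 0.5263) / 4 = 0.578

0.578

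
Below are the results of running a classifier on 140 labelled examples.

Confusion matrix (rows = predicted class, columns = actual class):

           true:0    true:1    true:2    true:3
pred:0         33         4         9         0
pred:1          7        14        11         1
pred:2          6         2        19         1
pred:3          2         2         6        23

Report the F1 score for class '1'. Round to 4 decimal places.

0.5091

F1 score = 2·TP/(2·TP+FP+FN).
1: TP=14, FP=7+11+1=19, FN=4+2+2=8 → 28/55 = 0.50909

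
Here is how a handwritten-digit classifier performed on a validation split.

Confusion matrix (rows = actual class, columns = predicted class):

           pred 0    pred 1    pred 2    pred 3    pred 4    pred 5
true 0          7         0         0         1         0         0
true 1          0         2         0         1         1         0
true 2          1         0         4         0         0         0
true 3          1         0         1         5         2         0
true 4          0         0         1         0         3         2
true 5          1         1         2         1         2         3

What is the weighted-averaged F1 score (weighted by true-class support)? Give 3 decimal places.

Per-class F1 score (2·TP/(2·TP+FP+FN)):
  0: TP=7, FP=0+1+1+0+1=3, FN=0+0+1+0+0=1 → 14/18 = 0.7778
  1: TP=2, FP=0+0+0+0+1=1, FN=0+0+1+1+0=2 → 4/7 = 0.5714
  2: TP=4, FP=0+0+1+1+2=4, FN=1+0+0+0+0=1 → 8/13 = 0.6154
  3: TP=5, FP=1+1+0+0+1=3, FN=1+0+1+2+0=4 → 10/17 = 0.5882
  4: TP=3, FP=0+1+0+2+2=5, FN=0+0+1+0+2=3 → 6/14 = 0.4286
  5: TP=3, FP=0+0+0+0+2=2, FN=1+1+2+1+2=7 → 6/15 = 0.4000
Weighted-F1 score = Σ (supportᵢ/N)·F1 scoreᵢ with N=42: (8/42)·0.7778 + (4/42)·0.5714 + (5/42)·0.6154 + (9/42)·0.5882 + (6/42)·0.4286 + (10/42)·0.4000 = 0.558

0.558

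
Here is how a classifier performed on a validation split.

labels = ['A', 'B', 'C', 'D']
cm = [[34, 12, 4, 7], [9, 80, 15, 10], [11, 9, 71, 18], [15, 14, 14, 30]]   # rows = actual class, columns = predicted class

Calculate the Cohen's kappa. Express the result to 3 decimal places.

Observed agreement pₒ = trace/N = 215/353 = 0.6091
Expected agreement pₑ = Σ (rowᵢ·colᵢ)/N² = (57·69 + 114·115 + 109·104 + 73·65)/353² = 0.2658
κ = (pₒ − pₑ)/(1 − pₑ) = (0.6091 − 0.2658)/(1 − 0.2658) = 0.468

0.468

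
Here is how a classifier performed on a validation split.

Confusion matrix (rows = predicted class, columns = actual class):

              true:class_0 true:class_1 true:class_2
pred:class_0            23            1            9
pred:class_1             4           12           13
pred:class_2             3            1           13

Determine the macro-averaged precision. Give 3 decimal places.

Per-class precision (TP/(TP+FP)):
  class_0: TP=23, FP=1+9=10 → 23/33 = 0.6970
  class_1: TP=12, FP=4+13=17 → 12/29 = 0.4138
  class_2: TP=13, FP=3+1=4 → 13/17 = 0.7647
Macro-precision = mean = (0.6970 + 0.4138 + 0.7647) / 3 = 0.625

0.625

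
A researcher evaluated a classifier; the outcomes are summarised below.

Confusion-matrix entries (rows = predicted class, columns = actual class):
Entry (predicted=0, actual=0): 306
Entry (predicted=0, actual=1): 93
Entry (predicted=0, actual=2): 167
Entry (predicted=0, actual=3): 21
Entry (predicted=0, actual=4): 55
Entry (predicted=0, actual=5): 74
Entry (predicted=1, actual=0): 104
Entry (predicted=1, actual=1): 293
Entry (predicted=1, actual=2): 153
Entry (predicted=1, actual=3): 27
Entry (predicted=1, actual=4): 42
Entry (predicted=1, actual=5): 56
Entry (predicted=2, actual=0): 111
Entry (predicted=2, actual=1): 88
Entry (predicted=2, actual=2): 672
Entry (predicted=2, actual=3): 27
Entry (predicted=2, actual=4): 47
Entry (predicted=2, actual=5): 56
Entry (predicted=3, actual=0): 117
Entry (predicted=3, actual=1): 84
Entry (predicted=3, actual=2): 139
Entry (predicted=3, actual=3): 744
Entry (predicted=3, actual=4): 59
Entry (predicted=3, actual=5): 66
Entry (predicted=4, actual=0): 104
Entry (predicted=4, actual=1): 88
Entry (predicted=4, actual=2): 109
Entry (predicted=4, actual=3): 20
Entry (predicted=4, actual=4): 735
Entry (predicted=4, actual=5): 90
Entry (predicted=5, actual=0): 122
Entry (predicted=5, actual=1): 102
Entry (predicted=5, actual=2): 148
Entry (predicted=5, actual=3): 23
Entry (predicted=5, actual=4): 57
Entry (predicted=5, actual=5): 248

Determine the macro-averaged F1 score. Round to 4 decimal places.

Per-class F1 score (2·TP/(2·TP+FP+FN)):
  0: TP=306, FP=93+167+21+55+74=410, FN=104+111+117+104+122=558 → 612/1580 = 0.38734
  1: TP=293, FP=104+153+27+42+56=382, FN=93+88+84+88+102=455 → 586/1423 = 0.41181
  2: TP=672, FP=111+88+27+47+56=329, FN=167+153+139+109+148=716 → 1344/2389 = 0.56258
  3: TP=744, FP=117+84+139+59+66=465, FN=21+27+27+20+23=118 → 1488/2071 = 0.71849
  4: TP=735, FP=104+88+109+20+90=411, FN=55+42+47+59+57=260 → 1470/2141 = 0.68660
  5: TP=248, FP=122+102+148+23+57=452, FN=74+56+56+66+90=342 → 496/1290 = 0.38450
Macro-F1 score = mean = (0.38734 + 0.41181 + 0.56258 + 0.71849 + 0.68660 + 0.38450) / 6 = 0.5252

0.5252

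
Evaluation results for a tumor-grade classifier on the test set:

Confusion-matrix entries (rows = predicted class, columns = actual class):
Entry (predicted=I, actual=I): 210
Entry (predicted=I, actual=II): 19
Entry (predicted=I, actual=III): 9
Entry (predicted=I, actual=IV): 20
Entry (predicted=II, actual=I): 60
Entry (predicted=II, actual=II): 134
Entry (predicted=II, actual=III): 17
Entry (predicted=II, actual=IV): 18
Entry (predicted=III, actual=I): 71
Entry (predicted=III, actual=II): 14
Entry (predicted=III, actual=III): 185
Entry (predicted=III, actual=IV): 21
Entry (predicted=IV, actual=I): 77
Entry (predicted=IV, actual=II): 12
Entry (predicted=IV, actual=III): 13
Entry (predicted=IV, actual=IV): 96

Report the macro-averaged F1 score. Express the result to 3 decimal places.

0.635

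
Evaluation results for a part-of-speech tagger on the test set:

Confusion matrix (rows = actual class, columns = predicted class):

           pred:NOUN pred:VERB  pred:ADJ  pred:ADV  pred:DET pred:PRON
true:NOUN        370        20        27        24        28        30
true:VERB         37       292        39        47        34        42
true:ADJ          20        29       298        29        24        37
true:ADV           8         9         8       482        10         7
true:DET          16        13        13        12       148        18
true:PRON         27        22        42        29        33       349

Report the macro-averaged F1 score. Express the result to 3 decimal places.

0.710

Per-class F1 score (2·TP/(2·TP+FP+FN)):
  NOUN: TP=370, FP=37+20+8+16+27=108, FN=20+27+24+28+30=129 → 740/977 = 0.7574
  VERB: TP=292, FP=20+29+9+13+22=93, FN=37+39+47+34+42=199 → 584/876 = 0.6667
  ADJ: TP=298, FP=27+39+8+13+42=129, FN=20+29+29+24+37=139 → 596/864 = 0.6898
  ADV: TP=482, FP=24+47+29+12+29=141, FN=8+9+8+10+7=42 → 964/1147 = 0.8405
  DET: TP=148, FP=28+34+24+10+33=129, FN=16+13+13+12+18=72 → 296/497 = 0.5956
  PRON: TP=349, FP=30+42+37+7+18=134, FN=27+22+42+29+33=153 → 698/985 = 0.7086
Macro-F1 score = mean = (0.7574 + 0.6667 + 0.6898 + 0.8405 + 0.5956 + 0.7086) / 6 = 0.710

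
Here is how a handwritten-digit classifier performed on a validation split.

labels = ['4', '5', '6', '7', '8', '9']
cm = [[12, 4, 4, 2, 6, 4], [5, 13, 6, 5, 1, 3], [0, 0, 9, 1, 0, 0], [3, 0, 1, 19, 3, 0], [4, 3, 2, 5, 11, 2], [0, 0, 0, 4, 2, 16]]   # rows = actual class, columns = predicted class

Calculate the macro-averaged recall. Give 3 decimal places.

0.589

Per-class recall (TP/(TP+FN)):
  4: TP=12, FN=4+4+2+6+4=20 → 12/32 = 0.3750
  5: TP=13, FN=5+6+5+1+3=20 → 13/33 = 0.3939
  6: TP=9, FN=0+0+1+0+0=1 → 9/10 = 0.9000
  7: TP=19, FN=3+0+1+3+0=7 → 19/26 = 0.7308
  8: TP=11, FN=4+3+2+5+2=16 → 11/27 = 0.4074
  9: TP=16, FN=0+0+0+4+2=6 → 16/22 = 0.7273
Macro-recall = mean = (0.3750 + 0.3939 + 0.9000 + 0.7308 + 0.4074 + 0.7273) / 6 = 0.589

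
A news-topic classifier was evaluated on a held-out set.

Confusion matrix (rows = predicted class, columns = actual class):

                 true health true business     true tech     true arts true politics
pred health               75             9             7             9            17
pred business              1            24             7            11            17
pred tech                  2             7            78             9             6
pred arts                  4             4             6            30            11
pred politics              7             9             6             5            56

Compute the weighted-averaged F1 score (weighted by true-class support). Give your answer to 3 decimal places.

0.627

Per-class F1 score (2·TP/(2·TP+FP+FN)):
  health: TP=75, FP=9+7+9+17=42, FN=1+2+4+7=14 → 150/206 = 0.7282
  business: TP=24, FP=1+7+11+17=36, FN=9+7+4+9=29 → 48/113 = 0.4248
  tech: TP=78, FP=2+7+9+6=24, FN=7+7+6+6=26 → 156/206 = 0.7573
  arts: TP=30, FP=4+4+6+11=25, FN=9+11+9+5=34 → 60/119 = 0.5042
  politics: TP=56, FP=7+9+6+5=27, FN=17+17+6+11=51 → 112/190 = 0.5895
Weighted-F1 score = Σ (supportᵢ/N)·F1 scoreᵢ with N=417: (89/417)·0.7282 + (53/417)·0.4248 + (104/417)·0.7573 + (64/417)·0.5042 + (107/417)·0.5895 = 0.627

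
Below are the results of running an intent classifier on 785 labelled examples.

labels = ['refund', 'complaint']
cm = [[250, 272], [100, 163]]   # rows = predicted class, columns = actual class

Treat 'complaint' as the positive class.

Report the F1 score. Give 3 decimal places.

0.467

Precision = TP/(TP+FP) = 163/263 = 0.6198
Recall = TP/(TP+FN) = 163/435 = 0.3747
F1 = 2·TP/(2·TP+FP+FN) = 326/698 = 0.467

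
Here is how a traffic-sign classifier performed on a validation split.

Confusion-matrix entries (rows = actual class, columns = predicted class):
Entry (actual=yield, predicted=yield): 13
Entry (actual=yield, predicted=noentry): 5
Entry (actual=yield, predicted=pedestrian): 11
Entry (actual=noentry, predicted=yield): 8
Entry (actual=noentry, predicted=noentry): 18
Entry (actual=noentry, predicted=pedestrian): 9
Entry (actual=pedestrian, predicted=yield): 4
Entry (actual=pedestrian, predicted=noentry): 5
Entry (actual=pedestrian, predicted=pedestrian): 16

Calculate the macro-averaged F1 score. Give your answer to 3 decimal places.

Per-class F1 score (2·TP/(2·TP+FP+FN)):
  yield: TP=13, FP=8+4=12, FN=5+11=16 → 26/54 = 0.4815
  noentry: TP=18, FP=5+5=10, FN=8+9=17 → 36/63 = 0.5714
  pedestrian: TP=16, FP=11+9=20, FN=4+5=9 → 32/61 = 0.5246
Macro-F1 score = mean = (0.4815 + 0.5714 + 0.5246) / 3 = 0.526

0.526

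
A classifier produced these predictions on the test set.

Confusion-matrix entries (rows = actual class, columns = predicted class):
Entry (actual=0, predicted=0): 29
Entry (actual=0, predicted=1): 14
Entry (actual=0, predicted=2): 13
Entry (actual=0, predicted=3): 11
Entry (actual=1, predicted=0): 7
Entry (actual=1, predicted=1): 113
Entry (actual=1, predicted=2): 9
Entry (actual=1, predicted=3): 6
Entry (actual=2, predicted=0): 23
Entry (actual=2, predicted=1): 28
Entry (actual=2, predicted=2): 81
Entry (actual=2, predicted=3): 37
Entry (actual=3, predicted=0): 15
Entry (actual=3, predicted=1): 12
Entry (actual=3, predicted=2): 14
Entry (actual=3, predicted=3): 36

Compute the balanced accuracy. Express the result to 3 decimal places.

Balanced accuracy = mean of per-class recall.
  0: recall = 29/67 = 0.4328
  1: recall = 113/135 = 0.8370
  2: recall = 81/169 = 0.4793
  3: recall = 36/77 = 0.4675
Mean = (0.4328 + 0.8370 + 0.4793 + 0.4675) / 4 = 0.554

0.554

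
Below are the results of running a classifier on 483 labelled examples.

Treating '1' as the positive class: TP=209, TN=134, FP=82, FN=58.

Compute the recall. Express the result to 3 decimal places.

0.783

Recall = TP/(TP+FN) = 209/(209+58) = 209/267 = 0.783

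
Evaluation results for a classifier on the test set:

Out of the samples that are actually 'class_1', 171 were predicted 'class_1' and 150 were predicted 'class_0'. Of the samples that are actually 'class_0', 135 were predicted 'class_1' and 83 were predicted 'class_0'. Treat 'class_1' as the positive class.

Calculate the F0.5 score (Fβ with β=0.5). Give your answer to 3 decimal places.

0.553

Fβ = (1+β²)·TP / ((1+β²)·TP + β²·FN + FP), with β²=1/4
= 1.25·171 / (1.25·171 + 0.25·150 + 135) = 0.553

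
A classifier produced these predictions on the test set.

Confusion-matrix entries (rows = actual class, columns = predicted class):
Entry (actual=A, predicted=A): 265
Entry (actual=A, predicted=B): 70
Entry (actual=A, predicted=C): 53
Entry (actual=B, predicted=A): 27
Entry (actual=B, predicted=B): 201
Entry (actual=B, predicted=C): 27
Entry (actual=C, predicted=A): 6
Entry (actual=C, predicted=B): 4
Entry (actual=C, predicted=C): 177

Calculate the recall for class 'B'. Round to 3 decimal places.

Take TP from the diagonal, FP from the rest of the 'B' prediction marginal, FN from the rest of the 'B' actual marginal.
recall = TP/(TP+FN).
B: TP=201, FN=27+27=54 → 201/255 = 0.7882

0.788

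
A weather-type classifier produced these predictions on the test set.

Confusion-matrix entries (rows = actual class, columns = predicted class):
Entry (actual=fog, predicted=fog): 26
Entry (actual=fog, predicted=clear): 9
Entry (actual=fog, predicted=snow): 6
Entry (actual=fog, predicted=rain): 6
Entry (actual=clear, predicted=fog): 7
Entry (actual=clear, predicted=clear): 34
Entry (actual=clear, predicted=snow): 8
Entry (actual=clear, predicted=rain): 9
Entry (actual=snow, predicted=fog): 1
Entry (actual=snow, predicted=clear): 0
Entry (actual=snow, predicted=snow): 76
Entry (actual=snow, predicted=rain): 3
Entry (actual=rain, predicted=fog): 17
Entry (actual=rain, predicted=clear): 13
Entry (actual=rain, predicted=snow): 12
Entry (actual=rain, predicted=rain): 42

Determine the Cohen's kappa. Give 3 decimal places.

Observed agreement pₒ = trace/N = 178/269 = 0.6617
Expected agreement pₑ = Σ (rowᵢ·colᵢ)/N² = (47·51 + 58·56 + 80·102 + 84·60)/269² = 0.2604
κ = (pₒ − pₑ)/(1 − pₑ) = (0.6617 − 0.2604)/(1 − 0.2604) = 0.543

0.543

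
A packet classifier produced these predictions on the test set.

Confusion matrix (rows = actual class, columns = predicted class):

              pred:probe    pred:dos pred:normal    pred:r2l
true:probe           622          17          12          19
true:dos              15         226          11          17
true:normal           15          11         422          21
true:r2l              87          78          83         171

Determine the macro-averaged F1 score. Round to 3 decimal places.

0.753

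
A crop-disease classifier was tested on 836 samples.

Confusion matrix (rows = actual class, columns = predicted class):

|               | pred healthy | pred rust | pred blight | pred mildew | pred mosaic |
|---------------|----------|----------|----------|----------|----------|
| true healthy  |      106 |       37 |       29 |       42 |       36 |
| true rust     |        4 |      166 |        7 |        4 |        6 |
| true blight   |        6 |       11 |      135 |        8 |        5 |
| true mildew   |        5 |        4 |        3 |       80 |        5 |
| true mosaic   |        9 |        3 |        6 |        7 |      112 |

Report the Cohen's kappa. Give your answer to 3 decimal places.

0.646

Observed agreement pₒ = trace/N = 599/836 = 0.7165
Expected agreement pₑ = Σ (rowᵢ·colᵢ)/N² = (250·130 + 187·221 + 165·180 + 97·141 + 137·164)/836² = 0.1998
κ = (pₒ − pₑ)/(1 − pₑ) = (0.7165 − 0.1998)/(1 − 0.1998) = 0.646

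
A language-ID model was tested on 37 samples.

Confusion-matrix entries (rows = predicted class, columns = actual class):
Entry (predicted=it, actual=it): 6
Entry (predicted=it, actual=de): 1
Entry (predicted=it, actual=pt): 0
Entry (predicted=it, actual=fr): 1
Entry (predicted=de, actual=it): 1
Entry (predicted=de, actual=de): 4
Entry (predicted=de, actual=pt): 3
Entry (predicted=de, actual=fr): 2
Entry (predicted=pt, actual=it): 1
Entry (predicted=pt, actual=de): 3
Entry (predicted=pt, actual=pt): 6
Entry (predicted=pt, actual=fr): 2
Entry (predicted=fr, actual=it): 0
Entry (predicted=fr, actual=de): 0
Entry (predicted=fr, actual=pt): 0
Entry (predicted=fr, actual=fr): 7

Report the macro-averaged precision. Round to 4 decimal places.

0.6625

Per-class precision (TP/(TP+FP)):
  it: TP=6, FP=1+0+1=2 → 6/8 = 0.75000
  de: TP=4, FP=1+3+2=6 → 4/10 = 0.40000
  pt: TP=6, FP=1+3+2=6 → 6/12 = 0.50000
  fr: TP=7, FP=0+0+0=0 → 7/7 = 1.00000
Macro-precision = mean = (0.75000 + 0.40000 + 0.50000 + 1.00000) / 4 = 0.6625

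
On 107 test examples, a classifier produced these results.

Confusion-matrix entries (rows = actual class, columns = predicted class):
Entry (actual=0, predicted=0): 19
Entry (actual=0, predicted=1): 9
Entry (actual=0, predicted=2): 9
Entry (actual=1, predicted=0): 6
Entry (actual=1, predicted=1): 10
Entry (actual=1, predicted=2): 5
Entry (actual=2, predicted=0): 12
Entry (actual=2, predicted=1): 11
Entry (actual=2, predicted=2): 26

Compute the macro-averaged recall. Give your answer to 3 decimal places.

0.507

Per-class recall (TP/(TP+FN)):
  0: TP=19, FN=9+9=18 → 19/37 = 0.5135
  1: TP=10, FN=6+5=11 → 10/21 = 0.4762
  2: TP=26, FN=12+11=23 → 26/49 = 0.5306
Macro-recall = mean = (0.5135 + 0.4762 + 0.5306) / 3 = 0.507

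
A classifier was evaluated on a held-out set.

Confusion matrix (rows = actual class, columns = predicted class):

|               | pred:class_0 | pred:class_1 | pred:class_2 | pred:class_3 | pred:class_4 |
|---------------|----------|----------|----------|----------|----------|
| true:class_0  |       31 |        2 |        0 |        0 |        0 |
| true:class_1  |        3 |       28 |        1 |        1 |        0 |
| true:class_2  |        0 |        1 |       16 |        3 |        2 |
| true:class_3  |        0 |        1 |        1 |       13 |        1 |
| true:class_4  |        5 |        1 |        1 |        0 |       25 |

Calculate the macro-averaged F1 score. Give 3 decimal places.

Per-class F1 score (2·TP/(2·TP+FP+FN)):
  class_0: TP=31, FP=3+0+0+5=8, FN=2+0+0+0=2 → 62/72 = 0.8611
  class_1: TP=28, FP=2+1+1+1=5, FN=3+1+1+0=5 → 56/66 = 0.8485
  class_2: TP=16, FP=0+1+1+1=3, FN=0+1+3+2=6 → 32/41 = 0.7805
  class_3: TP=13, FP=0+1+3+0=4, FN=0+1+1+1=3 → 26/33 = 0.7879
  class_4: TP=25, FP=0+0+2+1=3, FN=5+1+1+0=7 → 50/60 = 0.8333
Macro-F1 score = mean = (0.8611 + 0.8485 + 0.7805 + 0.7879 + 0.8333) / 5 = 0.822

0.822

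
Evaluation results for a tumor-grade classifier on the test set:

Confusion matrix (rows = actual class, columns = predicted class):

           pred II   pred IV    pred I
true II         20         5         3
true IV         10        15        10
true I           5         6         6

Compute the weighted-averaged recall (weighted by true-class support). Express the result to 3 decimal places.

Per-class recall (TP/(TP+FN)):
  II: TP=20, FN=5+3=8 → 20/28 = 0.7143
  IV: TP=15, FN=10+10=20 → 15/35 = 0.4286
  I: TP=6, FN=5+6=11 → 6/17 = 0.3529
Weighted-recall = Σ (supportᵢ/N)·recallᵢ with N=80: (28/80)·0.7143 + (35/80)·0.4286 + (17/80)·0.3529 = 0.513

0.513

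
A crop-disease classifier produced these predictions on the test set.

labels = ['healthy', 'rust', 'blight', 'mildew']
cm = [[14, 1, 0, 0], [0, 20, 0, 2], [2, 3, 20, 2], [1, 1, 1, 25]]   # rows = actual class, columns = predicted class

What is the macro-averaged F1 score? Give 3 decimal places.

0.859

Per-class F1 score (2·TP/(2·TP+FP+FN)):
  healthy: TP=14, FP=0+2+1=3, FN=1+0+0=1 → 28/32 = 0.8750
  rust: TP=20, FP=1+3+1=5, FN=0+0+2=2 → 40/47 = 0.8511
  blight: TP=20, FP=0+0+1=1, FN=2+3+2=7 → 40/48 = 0.8333
  mildew: TP=25, FP=0+2+2=4, FN=1+1+1=3 → 50/57 = 0.8772
Macro-F1 score = mean = (0.8750 + 0.8511 + 0.8333 + 0.8772) / 4 = 0.859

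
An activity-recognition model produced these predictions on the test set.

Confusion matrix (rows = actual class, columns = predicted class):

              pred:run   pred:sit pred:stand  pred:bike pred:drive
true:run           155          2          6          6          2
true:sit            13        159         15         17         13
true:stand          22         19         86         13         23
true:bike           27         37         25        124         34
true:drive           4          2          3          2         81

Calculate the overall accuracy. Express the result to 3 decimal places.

0.680

Accuracy = trace / total = (155+159+86+124+81=605) / 890 = 605/890 = 0.680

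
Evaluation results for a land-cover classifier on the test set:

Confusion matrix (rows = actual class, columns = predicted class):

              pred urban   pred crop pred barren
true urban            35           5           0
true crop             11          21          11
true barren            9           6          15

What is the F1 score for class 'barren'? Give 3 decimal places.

0.536

Take TP from the diagonal, FP from the rest of the 'barren' prediction marginal, FN from the rest of the 'barren' actual marginal.
F1 score = 2·TP/(2·TP+FP+FN).
barren: TP=15, FP=0+11=11, FN=9+6=15 → 30/56 = 0.5357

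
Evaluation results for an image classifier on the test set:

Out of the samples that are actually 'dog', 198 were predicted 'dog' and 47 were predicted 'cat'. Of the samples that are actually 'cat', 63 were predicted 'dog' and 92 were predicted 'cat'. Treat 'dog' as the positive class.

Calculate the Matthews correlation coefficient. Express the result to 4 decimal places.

0.4110

MCC = (TP·TN − FP·FN) / √((TP+FP)(TP+FN)(TN+FP)(TN+FN))
Numerator = 198·92 − 63·47 = 15255
Denominator = √(261·245·155·139) = √1377695025 = 37117.3144
MCC = 15255 / 37117.3144 = 0.4110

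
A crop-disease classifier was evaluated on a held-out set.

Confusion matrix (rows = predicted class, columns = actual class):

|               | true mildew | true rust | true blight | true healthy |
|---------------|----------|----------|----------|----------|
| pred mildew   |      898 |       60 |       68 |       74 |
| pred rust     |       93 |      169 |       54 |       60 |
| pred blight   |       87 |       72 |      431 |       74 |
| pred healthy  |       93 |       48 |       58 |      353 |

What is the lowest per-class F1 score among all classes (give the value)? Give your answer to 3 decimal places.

0.466

Per-class F1 score (2·TP/(2·TP+FP+FN)):
  mildew: TP=898, FP=60+68+74=202, FN=93+87+93=273 → 1796/2271 = 0.7908
  rust: TP=169, FP=93+54+60=207, FN=60+72+48=180 → 338/725 = 0.4662
  blight: TP=431, FP=87+72+74=233, FN=68+54+58=180 → 862/1275 = 0.6761
  healthy: TP=353, FP=93+48+58=199, FN=74+60+74=208 → 706/1113 = 0.6343
Lowest is class 'rust' with F1 score = 0.466.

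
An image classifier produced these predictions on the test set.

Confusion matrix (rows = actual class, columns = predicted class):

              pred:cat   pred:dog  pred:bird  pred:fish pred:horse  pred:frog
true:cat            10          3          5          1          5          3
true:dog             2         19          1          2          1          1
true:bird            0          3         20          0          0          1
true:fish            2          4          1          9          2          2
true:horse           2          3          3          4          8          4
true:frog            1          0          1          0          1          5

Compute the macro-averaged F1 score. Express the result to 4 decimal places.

0.5240

Per-class F1 score (2·TP/(2·TP+FP+FN)):
  cat: TP=10, FP=2+0+2+2+1=7, FN=3+5+1+5+3=17 → 20/44 = 0.45455
  dog: TP=19, FP=3+3+4+3+0=13, FN=2+1+2+1+1=7 → 38/58 = 0.65517
  bird: TP=20, FP=5+1+1+3+1=11, FN=0+3+0+0+1=4 → 40/55 = 0.72727
  fish: TP=9, FP=1+2+0+4+0=7, FN=2+4+1+2+2=11 → 18/36 = 0.50000
  horse: TP=8, FP=5+1+0+2+1=9, FN=2+3+3+4+4=16 → 16/41 = 0.39024
  frog: TP=5, FP=3+1+1+2+4=11, FN=1+0+1+0+1=3 → 10/24 = 0.41667
Macro-F1 score = mean = (0.45455 + 0.65517 + 0.72727 + 0.50000 + 0.39024 + 0.41667) / 6 = 0.5240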